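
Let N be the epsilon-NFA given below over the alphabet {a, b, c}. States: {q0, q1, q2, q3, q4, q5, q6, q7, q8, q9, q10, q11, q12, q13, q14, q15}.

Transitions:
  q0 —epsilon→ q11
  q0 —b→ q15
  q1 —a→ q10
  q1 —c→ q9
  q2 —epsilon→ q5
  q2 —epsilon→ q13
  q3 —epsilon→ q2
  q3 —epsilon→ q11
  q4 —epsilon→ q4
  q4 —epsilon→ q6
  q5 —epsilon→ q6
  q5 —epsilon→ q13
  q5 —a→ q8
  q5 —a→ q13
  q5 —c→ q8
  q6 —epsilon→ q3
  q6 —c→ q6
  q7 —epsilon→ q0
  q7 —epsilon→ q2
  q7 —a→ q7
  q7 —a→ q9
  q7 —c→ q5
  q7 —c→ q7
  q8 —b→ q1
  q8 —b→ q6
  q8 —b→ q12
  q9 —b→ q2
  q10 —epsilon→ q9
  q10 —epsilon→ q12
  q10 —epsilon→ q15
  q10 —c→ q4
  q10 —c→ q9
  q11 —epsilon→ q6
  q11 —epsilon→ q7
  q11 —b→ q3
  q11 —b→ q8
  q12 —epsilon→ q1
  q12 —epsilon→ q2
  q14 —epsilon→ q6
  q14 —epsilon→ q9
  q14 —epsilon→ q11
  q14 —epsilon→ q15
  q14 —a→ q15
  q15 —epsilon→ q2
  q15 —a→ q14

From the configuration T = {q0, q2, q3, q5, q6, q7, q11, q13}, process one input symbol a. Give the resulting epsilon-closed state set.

q5 on a → {q8, q13}.
q7 on a → {q7, q9}.
No a-transition from q0, q2, q3, q6, q11, q13.
Union after reading a: {q7, q8, q9, q13}.
Now take the epsilon-closure:
From q7 via epsilon: add q0, q2.
From q0 via epsilon: add q11.
From q2 via epsilon: add q5.
From q5 via epsilon: add q6.
From q6 via epsilon: add q3.
No new states can be added; the closed set is {q0, q2, q3, q5, q6, q7, q8, q9, q11, q13}.

{q0, q2, q3, q5, q6, q7, q8, q9, q11, q13}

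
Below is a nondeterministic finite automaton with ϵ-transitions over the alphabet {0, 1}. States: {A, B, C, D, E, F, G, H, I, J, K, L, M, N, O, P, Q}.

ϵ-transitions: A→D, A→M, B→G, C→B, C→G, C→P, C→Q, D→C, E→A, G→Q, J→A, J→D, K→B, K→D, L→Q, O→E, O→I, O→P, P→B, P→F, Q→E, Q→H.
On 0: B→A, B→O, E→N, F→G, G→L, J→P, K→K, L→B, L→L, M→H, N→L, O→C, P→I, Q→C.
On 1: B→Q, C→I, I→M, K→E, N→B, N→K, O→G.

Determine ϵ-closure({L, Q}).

Start with {L, Q}.
From Q via ϵ: add E, H.
From E via ϵ: add A.
From A via ϵ: add D, M.
From D via ϵ: add C.
From C via ϵ: add B, G, P.
From P via ϵ: add F.
No new states can be added; the closed set is {A, B, C, D, E, F, G, H, L, M, P, Q}.

{A, B, C, D, E, F, G, H, L, M, P, Q}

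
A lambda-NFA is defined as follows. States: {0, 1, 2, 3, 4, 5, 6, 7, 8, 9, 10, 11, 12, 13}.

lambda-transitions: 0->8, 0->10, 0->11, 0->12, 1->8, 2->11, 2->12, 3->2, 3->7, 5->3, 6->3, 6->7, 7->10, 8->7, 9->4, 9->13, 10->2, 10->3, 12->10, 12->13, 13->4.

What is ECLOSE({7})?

Start with {7}.
From 7 via lambda: add 10.
From 10 via lambda: add 2, 3.
From 2 via lambda: add 11, 12.
From 12 via lambda: add 13.
From 13 via lambda: add 4.
No new states can be added; the closed set is {2, 3, 4, 7, 10, 11, 12, 13}.

{2, 3, 4, 7, 10, 11, 12, 13}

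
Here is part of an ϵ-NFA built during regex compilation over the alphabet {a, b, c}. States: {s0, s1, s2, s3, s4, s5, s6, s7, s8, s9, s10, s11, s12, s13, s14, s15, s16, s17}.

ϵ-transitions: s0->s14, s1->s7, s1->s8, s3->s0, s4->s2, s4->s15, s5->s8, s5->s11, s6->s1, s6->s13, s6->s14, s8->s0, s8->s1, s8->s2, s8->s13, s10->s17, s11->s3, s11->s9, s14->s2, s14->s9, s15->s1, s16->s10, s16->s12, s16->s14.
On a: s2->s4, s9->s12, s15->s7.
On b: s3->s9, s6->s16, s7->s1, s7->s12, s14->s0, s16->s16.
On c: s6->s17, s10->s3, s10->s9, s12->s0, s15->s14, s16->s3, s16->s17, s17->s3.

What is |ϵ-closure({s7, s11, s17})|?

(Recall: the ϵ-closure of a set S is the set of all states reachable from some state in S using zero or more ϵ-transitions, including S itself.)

8

Start with {s7, s11, s17}.
From s11 via ϵ: add s3, s9.
From s3 via ϵ: add s0.
From s0 via ϵ: add s14.
From s14 via ϵ: add s2.
ϵ-closure = {s0, s2, s3, s7, s9, s11, s14, s17}, which has 8 states.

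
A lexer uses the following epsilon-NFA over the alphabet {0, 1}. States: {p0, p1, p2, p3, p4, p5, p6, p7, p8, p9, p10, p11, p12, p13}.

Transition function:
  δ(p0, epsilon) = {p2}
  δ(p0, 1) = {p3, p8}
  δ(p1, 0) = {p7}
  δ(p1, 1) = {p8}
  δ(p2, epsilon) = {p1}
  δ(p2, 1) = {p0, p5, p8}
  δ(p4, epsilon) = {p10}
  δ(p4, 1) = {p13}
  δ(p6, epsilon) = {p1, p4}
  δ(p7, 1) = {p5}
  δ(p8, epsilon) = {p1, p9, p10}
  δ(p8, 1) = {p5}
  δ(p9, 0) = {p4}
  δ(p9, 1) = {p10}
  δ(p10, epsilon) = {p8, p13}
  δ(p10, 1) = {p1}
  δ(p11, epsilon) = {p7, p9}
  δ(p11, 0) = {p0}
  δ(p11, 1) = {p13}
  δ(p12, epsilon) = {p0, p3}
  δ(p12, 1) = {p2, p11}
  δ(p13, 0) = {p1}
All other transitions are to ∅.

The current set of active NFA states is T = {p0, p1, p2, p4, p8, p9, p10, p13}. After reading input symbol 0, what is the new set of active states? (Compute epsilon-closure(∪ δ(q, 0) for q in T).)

p1 on 0 → {p7}.
p9 on 0 → {p4}.
p13 on 0 → {p1}.
No 0-transition from p0, p2, p4, p8, p10.
Union after reading 0: {p1, p4, p7}.
Now take the epsilon-closure:
From p4 via epsilon: add p10.
From p10 via epsilon: add p8, p13.
From p8 via epsilon: add p9.
No new states can be added; the closed set is {p1, p4, p7, p8, p9, p10, p13}.

{p1, p4, p7, p8, p9, p10, p13}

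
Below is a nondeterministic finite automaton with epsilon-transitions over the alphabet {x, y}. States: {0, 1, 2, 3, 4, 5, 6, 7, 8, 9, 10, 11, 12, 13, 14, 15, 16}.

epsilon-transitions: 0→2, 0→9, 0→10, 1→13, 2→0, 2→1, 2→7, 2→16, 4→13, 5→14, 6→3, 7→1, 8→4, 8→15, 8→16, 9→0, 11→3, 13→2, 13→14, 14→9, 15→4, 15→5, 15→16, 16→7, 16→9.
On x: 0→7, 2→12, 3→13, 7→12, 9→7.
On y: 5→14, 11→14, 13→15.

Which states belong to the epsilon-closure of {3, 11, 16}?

{0, 1, 2, 3, 7, 9, 10, 11, 13, 14, 16}

Start with {3, 11, 16}.
From 16 via epsilon: add 7, 9.
From 7 via epsilon: add 1.
From 9 via epsilon: add 0.
From 0 via epsilon: add 2, 10.
From 1 via epsilon: add 13.
From 13 via epsilon: add 14.
No new states can be added; the closed set is {0, 1, 2, 3, 7, 9, 10, 11, 13, 14, 16}.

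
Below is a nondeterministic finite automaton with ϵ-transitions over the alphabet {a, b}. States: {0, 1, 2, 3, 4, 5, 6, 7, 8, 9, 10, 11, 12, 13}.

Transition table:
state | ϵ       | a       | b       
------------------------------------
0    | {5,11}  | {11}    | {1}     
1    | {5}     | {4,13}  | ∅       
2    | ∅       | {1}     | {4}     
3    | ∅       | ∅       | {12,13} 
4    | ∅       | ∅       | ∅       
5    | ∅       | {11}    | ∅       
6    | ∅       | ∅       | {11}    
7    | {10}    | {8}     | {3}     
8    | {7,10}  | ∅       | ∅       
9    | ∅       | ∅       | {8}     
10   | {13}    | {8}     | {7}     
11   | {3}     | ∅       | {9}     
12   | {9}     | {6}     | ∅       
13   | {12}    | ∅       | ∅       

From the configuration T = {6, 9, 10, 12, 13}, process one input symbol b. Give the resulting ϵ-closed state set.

6 on b → {11}.
9 on b → {8}.
10 on b → {7}.
No b-transition from 12, 13.
Union after reading b: {7, 8, 11}.
Now take the ϵ-closure:
From 7 via ϵ: add 10.
From 11 via ϵ: add 3.
From 10 via ϵ: add 13.
From 13 via ϵ: add 12.
From 12 via ϵ: add 9.
No new states can be added; the closed set is {3, 7, 8, 9, 10, 11, 12, 13}.

{3, 7, 8, 9, 10, 11, 12, 13}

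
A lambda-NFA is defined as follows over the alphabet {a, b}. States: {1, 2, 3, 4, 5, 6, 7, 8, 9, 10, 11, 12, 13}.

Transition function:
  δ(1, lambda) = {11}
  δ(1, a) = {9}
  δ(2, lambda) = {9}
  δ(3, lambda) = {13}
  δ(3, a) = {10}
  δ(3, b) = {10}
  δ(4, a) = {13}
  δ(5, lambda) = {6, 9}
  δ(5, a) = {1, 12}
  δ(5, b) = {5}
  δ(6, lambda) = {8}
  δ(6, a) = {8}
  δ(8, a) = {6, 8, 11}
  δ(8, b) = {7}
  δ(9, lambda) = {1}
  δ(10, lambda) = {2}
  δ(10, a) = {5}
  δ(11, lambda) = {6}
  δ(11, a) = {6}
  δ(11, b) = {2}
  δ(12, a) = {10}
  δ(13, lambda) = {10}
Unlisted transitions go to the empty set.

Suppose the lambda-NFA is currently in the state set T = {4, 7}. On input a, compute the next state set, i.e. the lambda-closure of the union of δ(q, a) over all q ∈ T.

{1, 2, 6, 8, 9, 10, 11, 13}

4 on a → {13}.
No a-transition from 7.
Union after reading a: {13}.
Now take the lambda-closure:
From 13 via lambda: add 10.
From 10 via lambda: add 2.
From 2 via lambda: add 9.
From 9 via lambda: add 1.
From 1 via lambda: add 11.
From 11 via lambda: add 6.
From 6 via lambda: add 8.
No new states can be added; the closed set is {1, 2, 6, 8, 9, 10, 11, 13}.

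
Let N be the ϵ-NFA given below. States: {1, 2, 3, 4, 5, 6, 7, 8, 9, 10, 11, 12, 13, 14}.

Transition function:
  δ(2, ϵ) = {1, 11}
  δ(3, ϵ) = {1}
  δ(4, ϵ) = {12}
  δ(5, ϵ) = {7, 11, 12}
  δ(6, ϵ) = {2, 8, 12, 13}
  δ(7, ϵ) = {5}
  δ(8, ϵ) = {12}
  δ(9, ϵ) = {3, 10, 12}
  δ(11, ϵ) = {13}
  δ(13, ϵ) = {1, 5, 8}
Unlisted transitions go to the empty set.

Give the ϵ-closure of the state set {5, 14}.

Start with {5, 14}.
From 5 via ϵ: add 7, 11, 12.
From 11 via ϵ: add 13.
From 13 via ϵ: add 1, 8.
No new states can be added; the closed set is {1, 5, 7, 8, 11, 12, 13, 14}.

{1, 5, 7, 8, 11, 12, 13, 14}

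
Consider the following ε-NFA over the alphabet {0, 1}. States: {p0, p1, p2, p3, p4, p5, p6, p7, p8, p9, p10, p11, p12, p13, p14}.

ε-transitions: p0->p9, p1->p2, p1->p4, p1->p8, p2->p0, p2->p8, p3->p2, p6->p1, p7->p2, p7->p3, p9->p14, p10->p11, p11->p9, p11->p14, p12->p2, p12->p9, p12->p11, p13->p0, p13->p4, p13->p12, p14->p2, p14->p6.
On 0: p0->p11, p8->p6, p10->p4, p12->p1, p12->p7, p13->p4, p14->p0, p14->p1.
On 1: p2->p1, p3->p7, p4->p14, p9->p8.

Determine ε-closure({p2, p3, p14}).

{p0, p1, p2, p3, p4, p6, p8, p9, p14}

Start with {p2, p3, p14}.
From p2 via ε: add p0, p8.
From p14 via ε: add p6.
From p0 via ε: add p9.
From p6 via ε: add p1.
From p1 via ε: add p4.
No new states can be added; the closed set is {p0, p1, p2, p3, p4, p6, p8, p9, p14}.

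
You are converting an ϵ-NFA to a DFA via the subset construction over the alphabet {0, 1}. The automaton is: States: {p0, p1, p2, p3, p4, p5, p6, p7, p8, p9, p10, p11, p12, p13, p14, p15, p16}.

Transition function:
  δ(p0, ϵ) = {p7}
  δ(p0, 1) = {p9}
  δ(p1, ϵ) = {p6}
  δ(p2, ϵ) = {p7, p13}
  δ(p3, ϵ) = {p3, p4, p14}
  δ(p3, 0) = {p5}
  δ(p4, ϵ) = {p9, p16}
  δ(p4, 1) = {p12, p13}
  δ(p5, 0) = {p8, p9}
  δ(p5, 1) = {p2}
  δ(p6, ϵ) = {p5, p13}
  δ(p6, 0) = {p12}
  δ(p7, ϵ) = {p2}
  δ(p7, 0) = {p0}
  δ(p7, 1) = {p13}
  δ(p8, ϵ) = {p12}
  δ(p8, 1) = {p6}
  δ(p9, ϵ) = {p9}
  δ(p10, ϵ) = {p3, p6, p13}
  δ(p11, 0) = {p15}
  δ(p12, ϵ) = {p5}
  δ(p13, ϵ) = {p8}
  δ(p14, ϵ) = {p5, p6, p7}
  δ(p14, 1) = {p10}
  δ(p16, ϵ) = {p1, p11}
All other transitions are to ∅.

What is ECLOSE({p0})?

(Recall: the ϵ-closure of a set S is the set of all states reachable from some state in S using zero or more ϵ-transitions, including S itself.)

Start with {p0}.
From p0 via ϵ: add p7.
From p7 via ϵ: add p2.
From p2 via ϵ: add p13.
From p13 via ϵ: add p8.
From p8 via ϵ: add p12.
From p12 via ϵ: add p5.
No new states can be added; the closed set is {p0, p2, p5, p7, p8, p12, p13}.

{p0, p2, p5, p7, p8, p12, p13}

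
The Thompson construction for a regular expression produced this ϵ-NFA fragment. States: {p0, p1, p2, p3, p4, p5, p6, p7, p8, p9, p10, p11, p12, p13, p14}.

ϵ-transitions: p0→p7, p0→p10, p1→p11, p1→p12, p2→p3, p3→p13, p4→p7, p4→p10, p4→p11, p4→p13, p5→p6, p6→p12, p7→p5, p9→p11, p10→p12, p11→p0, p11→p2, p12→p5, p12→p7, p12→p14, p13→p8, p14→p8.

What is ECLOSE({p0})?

Start with {p0}.
From p0 via ϵ: add p7, p10.
From p7 via ϵ: add p5.
From p10 via ϵ: add p12.
From p5 via ϵ: add p6.
From p12 via ϵ: add p14.
From p14 via ϵ: add p8.
No new states can be added; the closed set is {p0, p5, p6, p7, p8, p10, p12, p14}.

{p0, p5, p6, p7, p8, p10, p12, p14}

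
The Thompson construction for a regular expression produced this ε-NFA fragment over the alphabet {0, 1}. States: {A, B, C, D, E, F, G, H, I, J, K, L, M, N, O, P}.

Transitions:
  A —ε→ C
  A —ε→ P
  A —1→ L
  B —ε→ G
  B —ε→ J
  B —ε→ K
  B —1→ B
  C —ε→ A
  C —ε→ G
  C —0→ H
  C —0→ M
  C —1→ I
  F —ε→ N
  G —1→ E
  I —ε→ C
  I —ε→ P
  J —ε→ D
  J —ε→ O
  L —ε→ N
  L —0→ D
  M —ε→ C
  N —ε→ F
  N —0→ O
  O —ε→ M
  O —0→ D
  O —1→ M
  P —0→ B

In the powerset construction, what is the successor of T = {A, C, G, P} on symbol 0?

C on 0 → {H, M}.
P on 0 → {B}.
No 0-transition from A, G.
Union after reading 0: {B, H, M}.
Now take the ε-closure:
From B via ε: add G, J, K.
From M via ε: add C.
From C via ε: add A.
From J via ε: add D, O.
From A via ε: add P.
No new states can be added; the closed set is {A, B, C, D, G, H, J, K, M, O, P}.

{A, B, C, D, G, H, J, K, M, O, P}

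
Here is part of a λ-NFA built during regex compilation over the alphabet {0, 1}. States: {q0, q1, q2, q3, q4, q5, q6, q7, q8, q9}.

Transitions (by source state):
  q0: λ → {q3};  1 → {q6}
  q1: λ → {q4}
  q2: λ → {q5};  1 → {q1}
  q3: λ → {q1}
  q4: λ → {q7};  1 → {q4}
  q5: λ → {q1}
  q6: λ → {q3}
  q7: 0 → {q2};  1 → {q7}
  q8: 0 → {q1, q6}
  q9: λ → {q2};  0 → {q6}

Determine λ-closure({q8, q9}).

{q1, q2, q4, q5, q7, q8, q9}

Start with {q8, q9}.
From q9 via λ: add q2.
From q2 via λ: add q5.
From q5 via λ: add q1.
From q1 via λ: add q4.
From q4 via λ: add q7.
No new states can be added; the closed set is {q1, q2, q4, q5, q7, q8, q9}.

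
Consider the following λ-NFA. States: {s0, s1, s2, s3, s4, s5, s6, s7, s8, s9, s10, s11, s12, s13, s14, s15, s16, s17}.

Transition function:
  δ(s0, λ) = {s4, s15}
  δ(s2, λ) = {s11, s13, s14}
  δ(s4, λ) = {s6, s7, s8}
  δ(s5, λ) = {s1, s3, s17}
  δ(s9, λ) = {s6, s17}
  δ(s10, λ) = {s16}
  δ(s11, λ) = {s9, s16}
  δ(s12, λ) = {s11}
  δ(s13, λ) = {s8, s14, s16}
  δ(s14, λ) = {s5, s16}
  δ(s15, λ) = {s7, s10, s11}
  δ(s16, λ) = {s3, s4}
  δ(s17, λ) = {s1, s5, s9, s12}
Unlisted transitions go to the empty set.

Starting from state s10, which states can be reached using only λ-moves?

Start with {s10}.
From s10 via λ: add s16.
From s16 via λ: add s3, s4.
From s4 via λ: add s6, s7, s8.
No new states can be added; the closed set is {s3, s4, s6, s7, s8, s10, s16}.

{s3, s4, s6, s7, s8, s10, s16}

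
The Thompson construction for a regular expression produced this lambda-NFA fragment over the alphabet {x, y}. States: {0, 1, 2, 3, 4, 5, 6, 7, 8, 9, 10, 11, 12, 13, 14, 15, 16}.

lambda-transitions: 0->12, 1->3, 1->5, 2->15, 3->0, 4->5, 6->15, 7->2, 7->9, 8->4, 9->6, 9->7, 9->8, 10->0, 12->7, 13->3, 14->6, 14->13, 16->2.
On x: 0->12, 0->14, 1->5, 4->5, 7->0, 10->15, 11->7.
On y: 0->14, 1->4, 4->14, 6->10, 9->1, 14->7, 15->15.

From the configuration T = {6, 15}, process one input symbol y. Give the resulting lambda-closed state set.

6 on y → {10}.
15 on y → {15}.
Union after reading y: {10, 15}.
Now take the lambda-closure:
From 10 via lambda: add 0.
From 0 via lambda: add 12.
From 12 via lambda: add 7.
From 7 via lambda: add 2, 9.
From 9 via lambda: add 6, 8.
From 8 via lambda: add 4.
From 4 via lambda: add 5.
No new states can be added; the closed set is {0, 2, 4, 5, 6, 7, 8, 9, 10, 12, 15}.

{0, 2, 4, 5, 6, 7, 8, 9, 10, 12, 15}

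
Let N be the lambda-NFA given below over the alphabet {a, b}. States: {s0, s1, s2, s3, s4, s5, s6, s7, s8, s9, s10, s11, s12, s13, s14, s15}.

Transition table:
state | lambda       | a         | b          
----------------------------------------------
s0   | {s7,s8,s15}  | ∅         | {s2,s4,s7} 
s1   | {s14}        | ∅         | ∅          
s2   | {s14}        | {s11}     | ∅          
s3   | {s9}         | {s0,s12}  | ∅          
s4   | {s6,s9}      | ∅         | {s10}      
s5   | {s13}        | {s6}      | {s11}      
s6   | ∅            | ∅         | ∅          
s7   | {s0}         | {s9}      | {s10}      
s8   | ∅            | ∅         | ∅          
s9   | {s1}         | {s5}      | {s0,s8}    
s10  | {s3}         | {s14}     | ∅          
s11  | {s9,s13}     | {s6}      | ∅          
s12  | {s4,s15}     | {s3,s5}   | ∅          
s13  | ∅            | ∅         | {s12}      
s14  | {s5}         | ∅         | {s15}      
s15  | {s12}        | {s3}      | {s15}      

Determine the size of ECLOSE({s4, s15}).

Start with {s4, s15}.
From s4 via lambda: add s6, s9.
From s15 via lambda: add s12.
From s9 via lambda: add s1.
From s1 via lambda: add s14.
From s14 via lambda: add s5.
From s5 via lambda: add s13.
lambda-closure = {s1, s4, s5, s6, s9, s12, s13, s14, s15}, which has 9 states.

9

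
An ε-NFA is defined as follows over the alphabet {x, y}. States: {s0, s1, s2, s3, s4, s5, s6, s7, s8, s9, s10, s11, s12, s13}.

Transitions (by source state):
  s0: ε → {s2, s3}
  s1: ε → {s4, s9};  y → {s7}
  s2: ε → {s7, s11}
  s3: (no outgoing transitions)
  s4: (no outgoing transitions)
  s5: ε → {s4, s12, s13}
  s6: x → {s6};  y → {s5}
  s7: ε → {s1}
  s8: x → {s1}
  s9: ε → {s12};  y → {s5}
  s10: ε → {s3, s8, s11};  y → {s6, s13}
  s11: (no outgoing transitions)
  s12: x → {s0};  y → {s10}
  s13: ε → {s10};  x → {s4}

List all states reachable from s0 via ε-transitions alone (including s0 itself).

{s0, s1, s2, s3, s4, s7, s9, s11, s12}

Start with {s0}.
From s0 via ε: add s2, s3.
From s2 via ε: add s7, s11.
From s7 via ε: add s1.
From s1 via ε: add s4, s9.
From s9 via ε: add s12.
No new states can be added; the closed set is {s0, s1, s2, s3, s4, s7, s9, s11, s12}.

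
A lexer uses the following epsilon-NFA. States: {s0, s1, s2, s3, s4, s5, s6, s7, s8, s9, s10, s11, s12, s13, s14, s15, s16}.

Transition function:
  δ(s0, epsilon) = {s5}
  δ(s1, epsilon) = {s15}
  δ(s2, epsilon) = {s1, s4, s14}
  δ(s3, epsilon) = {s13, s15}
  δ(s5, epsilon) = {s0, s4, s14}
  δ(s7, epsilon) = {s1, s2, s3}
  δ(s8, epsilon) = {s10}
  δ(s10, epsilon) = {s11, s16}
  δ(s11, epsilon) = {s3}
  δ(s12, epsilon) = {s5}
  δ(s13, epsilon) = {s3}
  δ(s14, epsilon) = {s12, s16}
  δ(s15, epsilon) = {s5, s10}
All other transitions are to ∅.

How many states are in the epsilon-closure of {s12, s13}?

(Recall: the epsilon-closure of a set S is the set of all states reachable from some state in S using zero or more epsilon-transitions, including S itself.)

Start with {s12, s13}.
From s12 via epsilon: add s5.
From s13 via epsilon: add s3.
From s3 via epsilon: add s15.
From s5 via epsilon: add s0, s4, s14.
From s14 via epsilon: add s16.
From s15 via epsilon: add s10.
From s10 via epsilon: add s11.
epsilon-closure = {s0, s3, s4, s5, s10, s11, s12, s13, s14, s15, s16}, which has 11 states.

11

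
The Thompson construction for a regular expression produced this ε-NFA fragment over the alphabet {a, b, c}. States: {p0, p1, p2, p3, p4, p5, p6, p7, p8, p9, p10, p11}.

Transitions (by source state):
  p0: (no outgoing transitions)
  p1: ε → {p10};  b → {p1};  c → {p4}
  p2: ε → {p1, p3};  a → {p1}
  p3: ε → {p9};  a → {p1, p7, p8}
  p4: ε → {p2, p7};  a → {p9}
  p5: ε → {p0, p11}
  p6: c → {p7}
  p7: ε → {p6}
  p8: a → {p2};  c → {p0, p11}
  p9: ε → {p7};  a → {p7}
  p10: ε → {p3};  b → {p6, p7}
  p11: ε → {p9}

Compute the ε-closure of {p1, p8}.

Start with {p1, p8}.
From p1 via ε: add p10.
From p10 via ε: add p3.
From p3 via ε: add p9.
From p9 via ε: add p7.
From p7 via ε: add p6.
No new states can be added; the closed set is {p1, p3, p6, p7, p8, p9, p10}.

{p1, p3, p6, p7, p8, p9, p10}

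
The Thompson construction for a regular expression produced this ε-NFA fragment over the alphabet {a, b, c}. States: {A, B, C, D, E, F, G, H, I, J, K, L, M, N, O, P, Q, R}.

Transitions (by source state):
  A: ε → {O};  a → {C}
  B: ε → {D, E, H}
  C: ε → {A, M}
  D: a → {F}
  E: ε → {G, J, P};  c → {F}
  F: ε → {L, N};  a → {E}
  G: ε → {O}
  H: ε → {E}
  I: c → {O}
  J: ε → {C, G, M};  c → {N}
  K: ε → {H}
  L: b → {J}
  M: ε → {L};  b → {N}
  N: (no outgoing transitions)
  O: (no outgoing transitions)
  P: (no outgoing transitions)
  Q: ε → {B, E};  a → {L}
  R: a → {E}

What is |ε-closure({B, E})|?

12

Start with {B, E}.
From B via ε: add D, H.
From E via ε: add G, J, P.
From G via ε: add O.
From J via ε: add C, M.
From C via ε: add A.
From M via ε: add L.
ε-closure = {A, B, C, D, E, G, H, J, L, M, O, P}, which has 12 states.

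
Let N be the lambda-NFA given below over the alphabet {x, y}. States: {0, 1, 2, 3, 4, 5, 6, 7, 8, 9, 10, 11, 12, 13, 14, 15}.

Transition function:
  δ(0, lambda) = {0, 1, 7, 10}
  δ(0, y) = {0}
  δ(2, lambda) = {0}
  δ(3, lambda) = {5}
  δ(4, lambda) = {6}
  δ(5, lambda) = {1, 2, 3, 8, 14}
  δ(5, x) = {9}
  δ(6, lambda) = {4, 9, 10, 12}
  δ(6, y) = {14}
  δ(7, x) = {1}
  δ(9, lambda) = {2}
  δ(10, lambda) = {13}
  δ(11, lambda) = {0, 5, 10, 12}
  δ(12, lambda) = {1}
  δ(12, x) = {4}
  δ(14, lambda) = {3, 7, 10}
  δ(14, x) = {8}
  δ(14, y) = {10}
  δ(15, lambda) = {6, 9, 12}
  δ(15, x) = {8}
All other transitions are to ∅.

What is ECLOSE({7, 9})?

Start with {7, 9}.
From 9 via lambda: add 2.
From 2 via lambda: add 0.
From 0 via lambda: add 1, 10.
From 10 via lambda: add 13.
No new states can be added; the closed set is {0, 1, 2, 7, 9, 10, 13}.

{0, 1, 2, 7, 9, 10, 13}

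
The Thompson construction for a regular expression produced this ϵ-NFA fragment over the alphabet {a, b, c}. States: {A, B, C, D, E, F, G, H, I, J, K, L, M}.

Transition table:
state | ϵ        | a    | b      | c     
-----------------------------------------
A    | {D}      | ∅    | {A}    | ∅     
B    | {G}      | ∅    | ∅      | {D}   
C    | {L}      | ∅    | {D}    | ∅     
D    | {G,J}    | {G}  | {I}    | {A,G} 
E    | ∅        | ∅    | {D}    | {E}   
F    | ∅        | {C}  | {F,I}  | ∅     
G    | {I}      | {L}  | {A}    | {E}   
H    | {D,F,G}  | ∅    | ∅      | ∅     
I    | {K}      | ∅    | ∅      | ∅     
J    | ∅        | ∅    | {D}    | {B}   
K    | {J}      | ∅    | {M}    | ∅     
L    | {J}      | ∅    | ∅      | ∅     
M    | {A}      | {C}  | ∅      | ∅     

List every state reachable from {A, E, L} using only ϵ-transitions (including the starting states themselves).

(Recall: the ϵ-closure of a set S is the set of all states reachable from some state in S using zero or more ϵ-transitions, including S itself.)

Start with {A, E, L}.
From A via ϵ: add D.
From L via ϵ: add J.
From D via ϵ: add G.
From G via ϵ: add I.
From I via ϵ: add K.
No new states can be added; the closed set is {A, D, E, G, I, J, K, L}.

{A, D, E, G, I, J, K, L}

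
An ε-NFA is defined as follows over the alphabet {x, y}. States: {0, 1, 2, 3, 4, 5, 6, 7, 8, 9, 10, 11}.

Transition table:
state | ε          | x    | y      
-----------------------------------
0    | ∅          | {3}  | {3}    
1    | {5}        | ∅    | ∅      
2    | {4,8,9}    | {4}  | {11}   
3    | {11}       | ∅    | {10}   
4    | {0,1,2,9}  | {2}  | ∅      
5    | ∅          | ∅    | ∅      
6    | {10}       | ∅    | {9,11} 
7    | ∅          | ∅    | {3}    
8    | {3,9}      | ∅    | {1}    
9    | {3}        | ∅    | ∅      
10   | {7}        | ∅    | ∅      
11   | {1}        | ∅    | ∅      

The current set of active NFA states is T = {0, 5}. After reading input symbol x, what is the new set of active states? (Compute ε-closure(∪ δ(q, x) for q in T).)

{1, 3, 5, 11}

0 on x → {3}.
No x-transition from 5.
Union after reading x: {3}.
Now take the ε-closure:
From 3 via ε: add 11.
From 11 via ε: add 1.
From 1 via ε: add 5.
No new states can be added; the closed set is {1, 3, 5, 11}.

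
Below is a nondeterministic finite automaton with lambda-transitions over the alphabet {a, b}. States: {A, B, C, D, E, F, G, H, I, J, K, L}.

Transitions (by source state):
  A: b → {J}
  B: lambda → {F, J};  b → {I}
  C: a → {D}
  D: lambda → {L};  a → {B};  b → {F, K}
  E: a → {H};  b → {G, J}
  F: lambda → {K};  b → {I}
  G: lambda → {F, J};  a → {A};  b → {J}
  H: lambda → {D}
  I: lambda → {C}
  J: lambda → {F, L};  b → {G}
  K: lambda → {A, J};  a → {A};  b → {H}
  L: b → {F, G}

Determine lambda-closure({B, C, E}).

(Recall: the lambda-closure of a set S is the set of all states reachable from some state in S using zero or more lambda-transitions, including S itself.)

{A, B, C, E, F, J, K, L}

Start with {B, C, E}.
From B via lambda: add F, J.
From F via lambda: add K.
From J via lambda: add L.
From K via lambda: add A.
No new states can be added; the closed set is {A, B, C, E, F, J, K, L}.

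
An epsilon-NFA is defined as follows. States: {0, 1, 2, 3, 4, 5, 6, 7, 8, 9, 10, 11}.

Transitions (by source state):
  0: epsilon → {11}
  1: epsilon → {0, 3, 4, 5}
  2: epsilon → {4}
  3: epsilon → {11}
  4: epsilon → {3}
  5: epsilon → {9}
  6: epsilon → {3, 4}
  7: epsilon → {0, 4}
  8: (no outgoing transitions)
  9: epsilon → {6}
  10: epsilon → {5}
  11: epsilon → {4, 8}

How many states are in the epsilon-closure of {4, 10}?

Start with {4, 10}.
From 4 via epsilon: add 3.
From 10 via epsilon: add 5.
From 3 via epsilon: add 11.
From 5 via epsilon: add 9.
From 9 via epsilon: add 6.
From 11 via epsilon: add 8.
epsilon-closure = {3, 4, 5, 6, 8, 9, 10, 11}, which has 8 states.

8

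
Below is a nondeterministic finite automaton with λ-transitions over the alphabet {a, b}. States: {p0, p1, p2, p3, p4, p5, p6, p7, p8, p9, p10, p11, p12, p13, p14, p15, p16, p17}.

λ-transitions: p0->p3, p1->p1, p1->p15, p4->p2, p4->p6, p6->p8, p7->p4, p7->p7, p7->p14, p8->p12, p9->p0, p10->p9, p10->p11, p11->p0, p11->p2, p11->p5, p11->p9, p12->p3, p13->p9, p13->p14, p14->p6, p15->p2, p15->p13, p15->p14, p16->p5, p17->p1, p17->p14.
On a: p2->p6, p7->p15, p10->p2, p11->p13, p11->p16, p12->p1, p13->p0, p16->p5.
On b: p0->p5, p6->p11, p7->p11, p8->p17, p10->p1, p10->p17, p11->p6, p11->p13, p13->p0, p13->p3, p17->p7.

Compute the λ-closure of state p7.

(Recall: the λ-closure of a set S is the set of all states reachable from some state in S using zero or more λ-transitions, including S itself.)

{p2, p3, p4, p6, p7, p8, p12, p14}

Start with {p7}.
From p7 via λ: add p4, p14.
From p4 via λ: add p2, p6.
From p6 via λ: add p8.
From p8 via λ: add p12.
From p12 via λ: add p3.
No new states can be added; the closed set is {p2, p3, p4, p6, p7, p8, p12, p14}.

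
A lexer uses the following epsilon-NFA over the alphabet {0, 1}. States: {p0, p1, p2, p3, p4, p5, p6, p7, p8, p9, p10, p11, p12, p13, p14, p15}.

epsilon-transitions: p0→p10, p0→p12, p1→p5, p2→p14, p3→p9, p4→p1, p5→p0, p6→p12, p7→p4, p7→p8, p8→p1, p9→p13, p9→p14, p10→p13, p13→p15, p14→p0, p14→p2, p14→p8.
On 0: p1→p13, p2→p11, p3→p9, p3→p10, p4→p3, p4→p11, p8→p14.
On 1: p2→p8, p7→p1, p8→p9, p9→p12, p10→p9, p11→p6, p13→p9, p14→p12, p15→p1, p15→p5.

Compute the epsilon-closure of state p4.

Start with {p4}.
From p4 via epsilon: add p1.
From p1 via epsilon: add p5.
From p5 via epsilon: add p0.
From p0 via epsilon: add p10, p12.
From p10 via epsilon: add p13.
From p13 via epsilon: add p15.
No new states can be added; the closed set is {p0, p1, p4, p5, p10, p12, p13, p15}.

{p0, p1, p4, p5, p10, p12, p13, p15}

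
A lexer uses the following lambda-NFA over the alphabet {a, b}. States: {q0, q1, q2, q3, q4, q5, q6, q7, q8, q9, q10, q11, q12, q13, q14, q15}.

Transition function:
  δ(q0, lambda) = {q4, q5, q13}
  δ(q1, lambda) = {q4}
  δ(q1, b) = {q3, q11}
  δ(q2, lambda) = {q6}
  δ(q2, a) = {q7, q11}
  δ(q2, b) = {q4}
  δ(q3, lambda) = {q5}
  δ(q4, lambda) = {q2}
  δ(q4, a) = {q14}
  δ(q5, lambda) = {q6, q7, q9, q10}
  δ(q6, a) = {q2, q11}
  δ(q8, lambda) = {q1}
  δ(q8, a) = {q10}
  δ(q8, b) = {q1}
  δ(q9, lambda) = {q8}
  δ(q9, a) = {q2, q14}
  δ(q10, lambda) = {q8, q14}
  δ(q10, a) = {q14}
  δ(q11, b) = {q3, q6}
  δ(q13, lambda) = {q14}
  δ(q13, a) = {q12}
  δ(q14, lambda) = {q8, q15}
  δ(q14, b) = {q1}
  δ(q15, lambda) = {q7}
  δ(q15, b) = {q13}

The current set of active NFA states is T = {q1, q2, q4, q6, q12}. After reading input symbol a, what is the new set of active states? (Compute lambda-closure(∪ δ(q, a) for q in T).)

{q1, q2, q4, q6, q7, q8, q11, q14, q15}

q2 on a → {q7, q11}.
q4 on a → {q14}.
q6 on a → {q2, q11}.
No a-transition from q1, q12.
Union after reading a: {q2, q7, q11, q14}.
Now take the lambda-closure:
From q2 via lambda: add q6.
From q14 via lambda: add q8, q15.
From q8 via lambda: add q1.
From q1 via lambda: add q4.
No new states can be added; the closed set is {q1, q2, q4, q6, q7, q8, q11, q14, q15}.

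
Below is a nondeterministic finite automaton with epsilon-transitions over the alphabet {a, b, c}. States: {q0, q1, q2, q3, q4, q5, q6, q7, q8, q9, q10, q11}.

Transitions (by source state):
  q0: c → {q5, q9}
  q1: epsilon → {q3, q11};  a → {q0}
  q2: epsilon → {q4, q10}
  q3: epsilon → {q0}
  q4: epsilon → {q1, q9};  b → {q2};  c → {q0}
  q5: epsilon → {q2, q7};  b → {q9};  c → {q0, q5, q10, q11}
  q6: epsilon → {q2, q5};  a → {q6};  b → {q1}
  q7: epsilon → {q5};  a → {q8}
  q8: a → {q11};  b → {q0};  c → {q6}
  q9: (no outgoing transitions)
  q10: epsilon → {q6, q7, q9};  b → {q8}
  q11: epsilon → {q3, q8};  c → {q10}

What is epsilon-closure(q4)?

Start with {q4}.
From q4 via epsilon: add q1, q9.
From q1 via epsilon: add q3, q11.
From q3 via epsilon: add q0.
From q11 via epsilon: add q8.
No new states can be added; the closed set is {q0, q1, q3, q4, q8, q9, q11}.

{q0, q1, q3, q4, q8, q9, q11}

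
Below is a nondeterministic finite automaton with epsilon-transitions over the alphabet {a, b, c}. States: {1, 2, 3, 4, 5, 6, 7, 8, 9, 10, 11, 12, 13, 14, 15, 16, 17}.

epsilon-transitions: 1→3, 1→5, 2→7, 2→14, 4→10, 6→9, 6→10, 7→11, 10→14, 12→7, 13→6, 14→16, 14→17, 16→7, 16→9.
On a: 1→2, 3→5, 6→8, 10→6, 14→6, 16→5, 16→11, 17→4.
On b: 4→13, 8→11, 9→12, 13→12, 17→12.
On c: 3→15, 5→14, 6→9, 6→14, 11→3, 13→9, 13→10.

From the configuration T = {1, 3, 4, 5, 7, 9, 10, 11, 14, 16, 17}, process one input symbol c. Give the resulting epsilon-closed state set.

3 on c → {15}.
5 on c → {14}.
11 on c → {3}.
No c-transition from 1, 4, 7, 9, 10, 14, 16, 17.
Union after reading c: {3, 14, 15}.
Now take the epsilon-closure:
From 14 via epsilon: add 16, 17.
From 16 via epsilon: add 7, 9.
From 7 via epsilon: add 11.
No new states can be added; the closed set is {3, 7, 9, 11, 14, 15, 16, 17}.

{3, 7, 9, 11, 14, 15, 16, 17}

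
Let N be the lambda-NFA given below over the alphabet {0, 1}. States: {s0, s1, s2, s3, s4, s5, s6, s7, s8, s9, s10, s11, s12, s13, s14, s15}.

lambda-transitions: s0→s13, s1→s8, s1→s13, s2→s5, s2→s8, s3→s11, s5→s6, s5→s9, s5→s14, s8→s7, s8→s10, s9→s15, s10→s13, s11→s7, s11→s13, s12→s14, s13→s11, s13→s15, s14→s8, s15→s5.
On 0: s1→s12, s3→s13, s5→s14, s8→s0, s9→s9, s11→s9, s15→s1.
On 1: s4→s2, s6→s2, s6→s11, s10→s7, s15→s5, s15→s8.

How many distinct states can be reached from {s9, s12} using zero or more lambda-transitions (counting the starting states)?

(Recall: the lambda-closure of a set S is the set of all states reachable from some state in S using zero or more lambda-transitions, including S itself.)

11

Start with {s9, s12}.
From s9 via lambda: add s15.
From s12 via lambda: add s14.
From s14 via lambda: add s8.
From s15 via lambda: add s5.
From s5 via lambda: add s6.
From s8 via lambda: add s7, s10.
From s10 via lambda: add s13.
From s13 via lambda: add s11.
lambda-closure = {s5, s6, s7, s8, s9, s10, s11, s12, s13, s14, s15}, which has 11 states.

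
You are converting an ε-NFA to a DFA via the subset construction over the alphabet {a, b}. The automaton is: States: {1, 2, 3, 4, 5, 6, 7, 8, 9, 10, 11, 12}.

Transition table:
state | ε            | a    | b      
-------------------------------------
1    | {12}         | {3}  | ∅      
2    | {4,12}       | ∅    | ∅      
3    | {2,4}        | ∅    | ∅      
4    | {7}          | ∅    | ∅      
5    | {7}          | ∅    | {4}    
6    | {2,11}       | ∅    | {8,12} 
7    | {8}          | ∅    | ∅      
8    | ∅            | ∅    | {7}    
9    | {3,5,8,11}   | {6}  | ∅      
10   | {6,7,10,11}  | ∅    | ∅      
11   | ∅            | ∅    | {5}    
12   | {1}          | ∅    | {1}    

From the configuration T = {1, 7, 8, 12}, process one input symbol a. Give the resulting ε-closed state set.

{1, 2, 3, 4, 7, 8, 12}

1 on a → {3}.
No a-transition from 7, 8, 12.
Union after reading a: {3}.
Now take the ε-closure:
From 3 via ε: add 2, 4.
From 2 via ε: add 12.
From 4 via ε: add 7.
From 7 via ε: add 8.
From 12 via ε: add 1.
No new states can be added; the closed set is {1, 2, 3, 4, 7, 8, 12}.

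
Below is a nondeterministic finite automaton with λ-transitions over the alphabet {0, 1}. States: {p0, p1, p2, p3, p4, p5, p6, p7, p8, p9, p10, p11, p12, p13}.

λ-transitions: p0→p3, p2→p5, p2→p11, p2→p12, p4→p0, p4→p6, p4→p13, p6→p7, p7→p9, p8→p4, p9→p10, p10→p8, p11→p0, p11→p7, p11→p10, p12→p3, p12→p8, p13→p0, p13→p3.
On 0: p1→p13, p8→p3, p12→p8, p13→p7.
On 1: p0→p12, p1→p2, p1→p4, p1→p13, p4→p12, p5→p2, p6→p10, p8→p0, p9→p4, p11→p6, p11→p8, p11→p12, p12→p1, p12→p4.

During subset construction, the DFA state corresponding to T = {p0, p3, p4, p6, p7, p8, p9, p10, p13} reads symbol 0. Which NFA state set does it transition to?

{p0, p3, p4, p6, p7, p8, p9, p10, p13}

p8 on 0 → {p3}.
p13 on 0 → {p7}.
No 0-transition from p0, p3, p4, p6, p7, p9, p10.
Union after reading 0: {p3, p7}.
Now take the λ-closure:
From p7 via λ: add p9.
From p9 via λ: add p10.
From p10 via λ: add p8.
From p8 via λ: add p4.
From p4 via λ: add p0, p6, p13.
No new states can be added; the closed set is {p0, p3, p4, p6, p7, p8, p9, p10, p13}.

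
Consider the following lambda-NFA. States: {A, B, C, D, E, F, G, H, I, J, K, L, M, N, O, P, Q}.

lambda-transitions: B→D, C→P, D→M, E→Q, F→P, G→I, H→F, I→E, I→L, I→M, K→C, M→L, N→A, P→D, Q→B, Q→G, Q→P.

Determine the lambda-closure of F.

Start with {F}.
From F via lambda: add P.
From P via lambda: add D.
From D via lambda: add M.
From M via lambda: add L.
No new states can be added; the closed set is {D, F, L, M, P}.

{D, F, L, M, P}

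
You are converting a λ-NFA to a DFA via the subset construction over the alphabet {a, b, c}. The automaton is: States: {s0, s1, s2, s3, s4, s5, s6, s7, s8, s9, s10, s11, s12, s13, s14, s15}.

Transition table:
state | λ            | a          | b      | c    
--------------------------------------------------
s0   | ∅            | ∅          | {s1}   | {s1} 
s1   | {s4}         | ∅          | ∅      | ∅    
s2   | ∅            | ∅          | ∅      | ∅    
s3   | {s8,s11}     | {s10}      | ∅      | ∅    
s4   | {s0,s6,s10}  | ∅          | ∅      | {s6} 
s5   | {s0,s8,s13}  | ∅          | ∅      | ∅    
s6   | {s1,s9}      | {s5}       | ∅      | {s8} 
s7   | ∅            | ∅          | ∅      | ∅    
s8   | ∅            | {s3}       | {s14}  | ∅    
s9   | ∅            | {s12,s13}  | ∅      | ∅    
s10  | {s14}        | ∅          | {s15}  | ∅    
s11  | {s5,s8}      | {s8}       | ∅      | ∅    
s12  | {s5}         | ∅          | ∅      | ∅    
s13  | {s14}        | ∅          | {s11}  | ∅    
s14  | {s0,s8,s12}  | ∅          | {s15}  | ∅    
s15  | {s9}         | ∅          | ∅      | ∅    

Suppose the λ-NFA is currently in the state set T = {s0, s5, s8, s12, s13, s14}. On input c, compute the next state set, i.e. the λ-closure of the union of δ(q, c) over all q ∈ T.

{s0, s1, s4, s5, s6, s8, s9, s10, s12, s13, s14}

s0 on c → {s1}.
No c-transition from s5, s8, s12, s13, s14.
Union after reading c: {s1}.
Now take the λ-closure:
From s1 via λ: add s4.
From s4 via λ: add s0, s6, s10.
From s6 via λ: add s9.
From s10 via λ: add s14.
From s14 via λ: add s8, s12.
From s12 via λ: add s5.
From s5 via λ: add s13.
No new states can be added; the closed set is {s0, s1, s4, s5, s6, s8, s9, s10, s12, s13, s14}.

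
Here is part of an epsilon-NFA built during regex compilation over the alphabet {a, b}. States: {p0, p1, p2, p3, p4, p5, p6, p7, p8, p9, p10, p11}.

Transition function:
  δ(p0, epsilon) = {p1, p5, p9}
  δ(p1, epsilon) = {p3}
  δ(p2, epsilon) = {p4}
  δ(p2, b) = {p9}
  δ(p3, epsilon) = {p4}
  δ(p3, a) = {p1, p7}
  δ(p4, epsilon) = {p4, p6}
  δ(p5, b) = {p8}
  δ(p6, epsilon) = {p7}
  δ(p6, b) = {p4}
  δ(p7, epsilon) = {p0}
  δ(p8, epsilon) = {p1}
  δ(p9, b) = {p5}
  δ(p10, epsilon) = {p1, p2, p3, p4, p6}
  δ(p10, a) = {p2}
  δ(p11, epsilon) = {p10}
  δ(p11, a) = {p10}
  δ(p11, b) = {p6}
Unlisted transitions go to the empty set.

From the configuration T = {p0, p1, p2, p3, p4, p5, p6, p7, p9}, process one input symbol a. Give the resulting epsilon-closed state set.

{p0, p1, p3, p4, p5, p6, p7, p9}

p3 on a → {p1, p7}.
No a-transition from p0, p1, p2, p4, p5, p6, p7, p9.
Union after reading a: {p1, p7}.
Now take the epsilon-closure:
From p1 via epsilon: add p3.
From p7 via epsilon: add p0.
From p0 via epsilon: add p5, p9.
From p3 via epsilon: add p4.
From p4 via epsilon: add p6.
No new states can be added; the closed set is {p0, p1, p3, p4, p5, p6, p7, p9}.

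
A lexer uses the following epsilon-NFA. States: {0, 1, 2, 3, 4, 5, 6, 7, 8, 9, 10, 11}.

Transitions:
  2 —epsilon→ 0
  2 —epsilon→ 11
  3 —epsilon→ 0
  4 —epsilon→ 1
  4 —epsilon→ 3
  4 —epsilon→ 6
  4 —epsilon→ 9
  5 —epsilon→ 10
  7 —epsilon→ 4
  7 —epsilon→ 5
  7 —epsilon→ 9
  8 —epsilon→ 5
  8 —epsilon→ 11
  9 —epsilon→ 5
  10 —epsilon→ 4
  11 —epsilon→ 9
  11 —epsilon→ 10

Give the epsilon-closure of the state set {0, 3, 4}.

Start with {0, 3, 4}.
From 4 via epsilon: add 1, 6, 9.
From 9 via epsilon: add 5.
From 5 via epsilon: add 10.
No new states can be added; the closed set is {0, 1, 3, 4, 5, 6, 9, 10}.

{0, 1, 3, 4, 5, 6, 9, 10}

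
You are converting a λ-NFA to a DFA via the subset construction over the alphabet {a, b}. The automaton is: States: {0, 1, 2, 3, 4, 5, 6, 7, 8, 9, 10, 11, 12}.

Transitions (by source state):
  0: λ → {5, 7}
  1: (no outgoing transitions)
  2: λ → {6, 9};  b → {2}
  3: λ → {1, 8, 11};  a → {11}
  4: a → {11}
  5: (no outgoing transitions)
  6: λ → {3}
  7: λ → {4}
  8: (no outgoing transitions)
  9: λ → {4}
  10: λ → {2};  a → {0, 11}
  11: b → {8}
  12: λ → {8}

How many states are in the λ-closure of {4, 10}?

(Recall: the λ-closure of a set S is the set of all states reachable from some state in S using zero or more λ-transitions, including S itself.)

Start with {4, 10}.
From 10 via λ: add 2.
From 2 via λ: add 6, 9.
From 6 via λ: add 3.
From 3 via λ: add 1, 8, 11.
λ-closure = {1, 2, 3, 4, 6, 8, 9, 10, 11}, which has 9 states.

9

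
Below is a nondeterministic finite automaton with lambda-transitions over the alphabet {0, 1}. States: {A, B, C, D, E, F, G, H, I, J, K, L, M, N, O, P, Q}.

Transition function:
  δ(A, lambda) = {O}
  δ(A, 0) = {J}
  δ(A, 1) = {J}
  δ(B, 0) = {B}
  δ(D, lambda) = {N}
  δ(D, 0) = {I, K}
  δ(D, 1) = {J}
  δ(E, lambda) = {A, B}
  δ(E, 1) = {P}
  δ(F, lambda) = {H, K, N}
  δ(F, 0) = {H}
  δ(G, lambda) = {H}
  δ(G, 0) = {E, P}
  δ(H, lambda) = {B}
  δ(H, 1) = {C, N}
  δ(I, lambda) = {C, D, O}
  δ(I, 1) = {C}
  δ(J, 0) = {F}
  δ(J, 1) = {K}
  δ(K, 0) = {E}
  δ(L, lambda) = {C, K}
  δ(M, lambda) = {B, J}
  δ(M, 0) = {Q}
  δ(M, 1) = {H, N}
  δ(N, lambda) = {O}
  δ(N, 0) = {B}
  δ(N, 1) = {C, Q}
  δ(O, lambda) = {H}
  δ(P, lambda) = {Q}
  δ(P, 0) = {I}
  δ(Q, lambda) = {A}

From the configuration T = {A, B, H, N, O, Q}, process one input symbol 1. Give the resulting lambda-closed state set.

A on 1 → {J}.
H on 1 → {C, N}.
N on 1 → {C, Q}.
No 1-transition from B, O, Q.
Union after reading 1: {C, J, N, Q}.
Now take the lambda-closure:
From N via lambda: add O.
From Q via lambda: add A.
From O via lambda: add H.
From H via lambda: add B.
No new states can be added; the closed set is {A, B, C, H, J, N, O, Q}.

{A, B, C, H, J, N, O, Q}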